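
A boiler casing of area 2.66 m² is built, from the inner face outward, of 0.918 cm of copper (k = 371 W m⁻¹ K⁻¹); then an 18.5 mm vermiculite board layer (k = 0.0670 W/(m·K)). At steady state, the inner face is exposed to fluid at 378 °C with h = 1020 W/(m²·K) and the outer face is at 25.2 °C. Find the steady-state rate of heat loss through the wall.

Q = 3390 W

Resistance network (inner→outer):
  R_conv,in = 1/(hA) = 1/(1020·2.66) = 3.686×10^-4 K/W
  R_copper = L/(kA) = 0.00918/(371·2.66) = 9.302×10^-6 K/W
  R_vermiculite board = L/(kA) = 0.0185/(0.0670·2.66) = 0.1038 K/W
ΣR = 3.686×10^-4 + 9.302×10^-6 + 0.1038 = 0.1042 K/W
Q = ΔT/ΣR = (378 °C − 25.2 °C)/0.1042 = 3390 W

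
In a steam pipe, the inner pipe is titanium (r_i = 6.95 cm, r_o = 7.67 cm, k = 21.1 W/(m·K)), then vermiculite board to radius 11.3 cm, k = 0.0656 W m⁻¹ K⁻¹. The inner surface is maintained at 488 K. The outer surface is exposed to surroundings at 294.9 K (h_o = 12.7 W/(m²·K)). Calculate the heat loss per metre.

Series thermal resistances, inner to outer:
  R'_titanium = ln(0.0767/0.0695)/(2πk) = 0.09857/(2π·21.1) = 7.435×10^-4 m·K/W
  R'_vermiculite board = ln(0.113/0.0767)/(2πk) = 0.3875/(2π·0.0656) = 0.9401 m·K/W
  R'_conv,out = 1/(2πr h) = 1/(2π·0.113·12.7) = 0.1109 m·K/W
ΣR = 7.435×10^-4 + 0.9401 + 0.1109 = 1.052 m·K/W
Q' = ΔT/ΣR = (488 K − 294.9 K)/1.052 = 184 W/m

Q' = 184 W/m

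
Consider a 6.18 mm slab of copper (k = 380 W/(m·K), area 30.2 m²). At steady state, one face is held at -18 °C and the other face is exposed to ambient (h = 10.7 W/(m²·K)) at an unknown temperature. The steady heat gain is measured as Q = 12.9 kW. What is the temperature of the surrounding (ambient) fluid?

T_out = 21.9 °C

Sum the resistances:
  R_copper = L/(kA) = 0.00618/(380·30.2) = 5.385×10^-7 K/W
  R_conv,out = 1/(hA) = 1/(10.7·30.2) = 0.003095 K/W
ΣR = 0.003095 K/W
ΔT = Q·ΣR = 12900 × 0.003095 = 39.93 K
Heat flows inward, so T_out = T_in + ΔT = -18 + 39.93 = 21.9 °C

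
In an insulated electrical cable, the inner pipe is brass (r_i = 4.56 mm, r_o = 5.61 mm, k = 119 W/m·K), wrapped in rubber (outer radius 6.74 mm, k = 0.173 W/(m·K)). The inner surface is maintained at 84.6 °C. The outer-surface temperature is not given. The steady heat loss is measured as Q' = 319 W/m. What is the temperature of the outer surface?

T_out = 30.7 °C

Sum the resistances:
  R'_brass = ln(0.00561/0.00456)/(2πk) = 0.2072/(2π·119) = 2.772×10^-4 m·K/W
  R'_rubber = ln(0.00674/0.00561)/(2πk) = 0.1835/(2π·0.173) = 0.1688 m·K/W
ΣR = 0.1691 m·K/W
ΔT = Q'·ΣR = 319 × 0.1691 = 53.94 K
Heat flows outward, so T_out = T_in − ΔT = 84.6 − 53.94 = 30.7 °C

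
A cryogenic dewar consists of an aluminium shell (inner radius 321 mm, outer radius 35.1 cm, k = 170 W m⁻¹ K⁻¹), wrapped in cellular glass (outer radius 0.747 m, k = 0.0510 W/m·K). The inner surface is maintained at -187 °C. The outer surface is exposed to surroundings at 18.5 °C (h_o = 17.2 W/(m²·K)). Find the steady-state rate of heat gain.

Resistance network (inner→outer):
  R_aluminium = (1/0.321 − 1/0.351)/(4πk) = 0.2663/(4π·170) = 1.246×10^-4 K/W
  R_cellular glass = (1/0.351 − 1/0.747)/(4πk) = 1.510/(4π·0.0510) = 2.357 K/W
  R_conv,out = 1/(4πr²h) = 1/(4π·0.747²·17.2) = 0.008291 K/W
ΣR = 1.246×10^-4 + 2.357 + 0.008291 = 2.365 K/W
Q = ΔT/ΣR = (-187 °C − 18.5 °C)/2.365 = -86.9 W
(Negative Q ⇒ heat flows inward; heat gain = 86.9 W.)

Q = 86.9 W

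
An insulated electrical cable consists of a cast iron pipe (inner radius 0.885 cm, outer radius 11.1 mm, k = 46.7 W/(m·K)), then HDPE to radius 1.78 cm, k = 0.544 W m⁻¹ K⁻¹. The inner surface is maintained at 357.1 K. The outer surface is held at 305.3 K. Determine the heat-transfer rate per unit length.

Q' = 373 W/m

Resistance network (inner→outer):
  R'_cast iron = ln(0.0111/0.00885)/(2πk) = 0.2265/(2π·46.7) = 7.720×10^-4 m·K/W
  R'_HDPE = ln(0.0178/0.0111)/(2πk) = 0.4723/(2π·0.544) = 0.1382 m·K/W
ΣR = 7.720×10^-4 + 0.1382 = 0.1390 m·K/W
Q' = ΔT/ΣR = (357.1 K − 305.3 K)/0.1390 = 373 W/m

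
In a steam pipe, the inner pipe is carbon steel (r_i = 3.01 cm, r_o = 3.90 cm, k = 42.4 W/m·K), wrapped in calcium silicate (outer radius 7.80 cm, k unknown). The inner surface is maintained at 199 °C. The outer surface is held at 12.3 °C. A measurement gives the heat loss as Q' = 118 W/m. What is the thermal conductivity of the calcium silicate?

ΣR = ΔT/Q' = |199 − 12.3|/118 = 1.582 m·K/W
Known resistances:
  R'_carbon steel = ln(0.0390/0.0301)/(2πk) = 0.2590/(2π·42.4) = 9.723×10^-4 m·K/W
R_calcium silicate = ΣR − ΣR_known = 1.582 − 9.723×10^-4 = 1.581 m·K/W
ln(r₂/r₁)/(2πk) = 1.581 ⇒ k = 0.6931/(2π·1.581) = 0.0698 W/m·K

k = 0.0698 W/m·K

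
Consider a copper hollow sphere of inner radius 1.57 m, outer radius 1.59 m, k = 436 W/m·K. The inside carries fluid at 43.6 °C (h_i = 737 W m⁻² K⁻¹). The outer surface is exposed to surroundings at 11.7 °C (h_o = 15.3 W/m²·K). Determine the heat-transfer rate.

Q = 15.2 kW

Series thermal resistances, inner to outer:
  R_conv,in = 1/(4πr²h) = 1/(4π·1.57²·737) = 4.380×10^-5 K/W
  R_copper = (1/1.57 − 1/1.59)/(4πk) = 0.008012/(4π·436) = 1.462×10^-6 K/W
  R_conv,out = 1/(4πr²h) = 1/(4π·1.59²·15.3) = 0.002057 K/W
ΣR = 4.380×10^-5 + 1.462×10^-6 + 0.002057 = 0.002102 K/W
Q = ΔT/ΣR = (43.6 °C − 11.7 °C)/0.002102 = 15200 W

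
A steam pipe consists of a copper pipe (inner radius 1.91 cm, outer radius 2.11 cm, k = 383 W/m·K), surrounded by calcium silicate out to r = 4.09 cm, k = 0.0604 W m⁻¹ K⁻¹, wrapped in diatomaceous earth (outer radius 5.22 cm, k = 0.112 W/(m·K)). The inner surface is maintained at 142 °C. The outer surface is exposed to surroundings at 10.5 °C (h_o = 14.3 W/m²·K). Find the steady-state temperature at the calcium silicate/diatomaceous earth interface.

T = 42.5 °C

Series thermal resistances, inner to outer:
  R'_copper = ln(0.0211/0.0191)/(2πk) = 0.09958/(2π·383) = 4.138×10^-5 m·K/W
  R'_calcium silicate = ln(0.0409/0.0211)/(2πk) = 0.6619/(2π·0.0604) = 1.744 m·K/W
  R'_diatomaceous earth = ln(0.0522/0.0409)/(2πk) = 0.2440/(2π·0.112) = 0.3467 m·K/W
  R'_conv,out = 1/(2πr h) = 1/(2π·0.0522·14.3) = 0.2132 m·K/W
ΣR = 4.138×10^-5 + 1.744 + 0.3467 + 0.2132 = 2.304 m·K/W
Q' = ΔT/ΣR = (142 °C − 10.5 °C)/2.304 = 57.07 W/m
From the inner boundary to the calcium silicate/diatomaceous earth interface, ΣR_partial = 1.744 m·K/W.
T_interface = T_in − Q'·ΣR_partial = 142 °C − (57.07)(1.744) = 42.5 °C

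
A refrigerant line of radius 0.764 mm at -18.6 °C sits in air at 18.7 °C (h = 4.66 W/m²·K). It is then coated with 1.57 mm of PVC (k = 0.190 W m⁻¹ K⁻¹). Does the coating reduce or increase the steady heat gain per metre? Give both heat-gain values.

Critical radius for a cylinder: r_cr = k/h = 0.0408 m = 4.08 cm.
Outer radius after coating: r₂ = 7.64×10^-4 + 0.00157 = 0.002334 m.
Since r₁ < r_cr and r₂ ≤ r_cr, the coating moves toward the maximum at r_cr — heat gain rises.
Bare: R = 1/(2πr₁h) = 44.70 m·K/W; Q = 37.3/44.70 = 0.834 W/m.
Coated: R = R_cond + R_conv = 15.57 m·K/W; Q = 37.3/15.57 = 2.40 W/m.

increases: 0.834 → 2.40 W/m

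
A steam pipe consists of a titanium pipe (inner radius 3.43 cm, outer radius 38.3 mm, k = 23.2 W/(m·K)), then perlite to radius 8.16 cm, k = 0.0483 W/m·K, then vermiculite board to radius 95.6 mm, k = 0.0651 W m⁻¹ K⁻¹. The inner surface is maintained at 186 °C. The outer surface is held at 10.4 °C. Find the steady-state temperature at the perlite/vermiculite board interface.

T = 34.0 °C

Resistance network (inner→outer):
  R'_titanium = ln(0.0383/0.0343)/(2πk) = 0.1103/(2π·23.2) = 7.567×10^-4 m·K/W
  R'_perlite = ln(0.0816/0.0383)/(2πk) = 0.7564/(2π·0.0483) = 2.492 m·K/W
  R'_vermiculite board = ln(0.0956/0.0816)/(2πk) = 0.1583/(2π·0.0651) = 0.3871 m·K/W
ΣR = 7.567×10^-4 + 2.492 + 0.3871 = 2.880 m·K/W
Q' = ΔT/ΣR = (186 °C − 10.4 °C)/2.880 = 60.97 W/m
From the inner boundary to the perlite/vermiculite board interface, ΣR_partial = 2.493 m·K/W.
T_interface = T_in − Q'·ΣR_partial = 186 °C − (60.97)(2.493) = 34.0 °C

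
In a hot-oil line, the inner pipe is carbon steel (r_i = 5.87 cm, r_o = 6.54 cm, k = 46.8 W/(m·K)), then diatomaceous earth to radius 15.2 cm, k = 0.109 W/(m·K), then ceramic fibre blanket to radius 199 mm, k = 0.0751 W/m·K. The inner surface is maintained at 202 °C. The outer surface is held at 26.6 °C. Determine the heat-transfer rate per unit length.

Q' = 97.3 W/m

Treat each layer as a resistance in series:
  R'_carbon steel = ln(0.0654/0.0587)/(2πk) = 0.1081/(2π·46.8) = 3.676×10^-4 m·K/W
  R'_diatomaceous earth = ln(0.152/0.0654)/(2πk) = 0.8434/(2π·0.109) = 1.231 m·K/W
  R'_ceramic fibre blanket = ln(0.199/0.152)/(2πk) = 0.2694/(2π·0.0751) = 0.5710 m·K/W
ΣR = 3.676×10^-4 + 1.231 + 0.5710 = 1.802 m·K/W
Q' = ΔT/ΣR = (202 °C − 26.6 °C)/1.802 = 97.3 W/m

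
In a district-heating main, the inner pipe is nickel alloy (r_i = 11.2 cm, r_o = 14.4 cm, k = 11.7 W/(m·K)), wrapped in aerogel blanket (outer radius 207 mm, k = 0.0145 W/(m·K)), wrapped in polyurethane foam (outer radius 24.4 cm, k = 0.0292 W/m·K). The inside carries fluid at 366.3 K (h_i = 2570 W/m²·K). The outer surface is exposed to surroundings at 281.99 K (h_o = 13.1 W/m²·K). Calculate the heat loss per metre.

Q' = 17.1 W/m

Series thermal resistances, inner to outer:
  R'_conv,in = 1/(2πr h) = 1/(2π·0.112·2570) = 5.529×10^-4 m·K/W
  R'_nickel alloy = ln(0.144/0.112)/(2πk) = 0.2513/(2π·11.7) = 0.003419 m·K/W
  R'_aerogel blanket = ln(0.207/0.144)/(2πk) = 0.3629/(2π·0.0145) = 3.983 m·K/W
  R'_polyurethane foam = ln(0.244/0.207)/(2πk) = 0.1644/(2π·0.0292) = 0.8963 m·K/W
  R'_conv,out = 1/(2πr h) = 1/(2π·0.244·13.1) = 0.04979 m·K/W
ΣR = 5.529×10^-4 + 0.003419 + 3.983 + 0.8963 + 0.04979 = 4.933 m·K/W
Q' = ΔT/ΣR = (366.3 K − 281.99 K)/4.933 = 17.1 W/m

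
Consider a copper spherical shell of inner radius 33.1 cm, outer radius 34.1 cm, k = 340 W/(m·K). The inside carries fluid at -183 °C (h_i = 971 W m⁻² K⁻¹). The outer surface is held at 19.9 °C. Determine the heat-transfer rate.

Q = 264 kW

Series thermal resistances, inner to outer:
  R_conv,in = 1/(4πr²h) = 1/(4π·0.331²·971) = 7.480×10^-4 K/W
  R_copper = (1/0.331 − 1/0.341)/(4πk) = 0.08860/(4π·340) = 2.074×10^-5 K/W
ΣR = 7.480×10^-4 + 2.074×10^-5 = 7.687×10^-4 K/W
Q = ΔT/ΣR = (-183 °C − 19.9 °C)/7.687×10^-4 = -2.64×10^5 W
(Negative Q ⇒ heat flows inward; heat gain = 2.64×10^5 W.)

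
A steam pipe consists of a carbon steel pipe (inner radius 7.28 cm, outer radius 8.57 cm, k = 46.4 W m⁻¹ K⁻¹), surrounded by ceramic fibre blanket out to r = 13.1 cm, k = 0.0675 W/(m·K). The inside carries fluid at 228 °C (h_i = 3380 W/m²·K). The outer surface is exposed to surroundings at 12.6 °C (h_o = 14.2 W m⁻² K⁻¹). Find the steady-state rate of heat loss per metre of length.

Q' = 198 W/m

Resistance network (inner→outer):
  R'_conv,in = 1/(2πr h) = 1/(2π·0.0728·3380) = 6.468×10^-4 m·K/W
  R'_carbon steel = ln(0.0857/0.0728)/(2πk) = 0.1631/(2π·46.4) = 5.596×10^-4 m·K/W
  R'_ceramic fibre blanket = ln(0.131/0.0857)/(2πk) = 0.4243/(2π·0.0675) = 1.001 m·K/W
  R'_conv,out = 1/(2πr h) = 1/(2π·0.131·14.2) = 0.08556 m·K/W
ΣR = 6.468×10^-4 + 5.596×10^-4 + 1.001 + 0.08556 = 1.088 m·K/W
Q' = ΔT/ΣR = (228 °C − 12.6 °C)/1.088 = 198 W/m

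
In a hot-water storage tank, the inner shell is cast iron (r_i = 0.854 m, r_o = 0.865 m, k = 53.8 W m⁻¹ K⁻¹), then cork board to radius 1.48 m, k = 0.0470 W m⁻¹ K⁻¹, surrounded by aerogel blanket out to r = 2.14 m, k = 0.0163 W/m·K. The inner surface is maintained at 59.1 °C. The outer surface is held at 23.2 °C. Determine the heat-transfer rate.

Resistance network (inner→outer):
  R_cast iron = (1/0.854 − 1/0.865)/(4πk) = 0.01489/(4π·53.8) = 2.203×10^-5 K/W
  R_cork board = (1/0.865 − 1/1.48)/(4πk) = 0.4804/(4π·0.0470) = 0.8134 K/W
  R_aerogel blanket = (1/1.48 − 1/2.14)/(4πk) = 0.2084/(4π·0.0163) = 1.017 K/W
ΣR = 2.203×10^-5 + 0.8134 + 1.017 = 1.830 K/W
Q = ΔT/ΣR = (59.1 °C − 23.2 °C)/1.830 = 19.6 W

Q = 19.6 W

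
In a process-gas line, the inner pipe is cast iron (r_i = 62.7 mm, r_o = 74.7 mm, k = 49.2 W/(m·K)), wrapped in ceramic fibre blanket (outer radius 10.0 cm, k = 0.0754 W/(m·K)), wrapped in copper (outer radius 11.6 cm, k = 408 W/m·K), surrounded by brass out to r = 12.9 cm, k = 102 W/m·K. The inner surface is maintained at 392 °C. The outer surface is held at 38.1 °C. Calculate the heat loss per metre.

Q' = 574 W/m

Series thermal resistances, inner to outer:
  R'_cast iron = ln(0.0747/0.0627)/(2πk) = 0.1751/(2π·49.2) = 5.665×10^-4 m·K/W
  R'_ceramic fibre blanket = ln(0.100/0.0747)/(2πk) = 0.2917/(2π·0.0754) = 0.6157 m·K/W
  R'_copper = ln(0.116/0.100)/(2πk) = 0.1484/(2π·408) = 5.790×10^-5 m·K/W
  R'_brass = ln(0.129/0.116)/(2πk) = 0.1062/(2π·102) = 1.657×10^-4 m·K/W
ΣR = 5.665×10^-4 + 0.6157 + 5.790×10^-5 + 1.657×10^-4 = 0.6165 m·K/W
Q' = ΔT/ΣR = (392 °C − 38.1 °C)/0.6165 = 574 W/m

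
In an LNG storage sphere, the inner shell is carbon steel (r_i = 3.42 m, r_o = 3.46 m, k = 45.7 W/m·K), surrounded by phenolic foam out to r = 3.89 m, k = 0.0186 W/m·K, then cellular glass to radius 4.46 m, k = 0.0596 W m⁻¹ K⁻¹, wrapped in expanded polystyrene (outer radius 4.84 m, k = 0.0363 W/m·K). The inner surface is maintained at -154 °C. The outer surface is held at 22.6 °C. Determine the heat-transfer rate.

Q = 806 W

Treat each layer as a resistance in series:
  R_carbon steel = (1/3.42 − 1/3.46)/(4πk) = 0.003380/(4π·45.7) = 5.886×10^-6 K/W
  R_phenolic foam = (1/3.46 − 1/3.89)/(4πk) = 0.03195/(4π·0.0186) = 0.1367 K/W
  R_cellular glass = (1/3.89 − 1/4.46)/(4πk) = 0.03285/(4π·0.0596) = 0.04387 K/W
  R_expanded polystyrene = (1/4.46 − 1/4.84)/(4πk) = 0.01760/(4π·0.0363) = 0.03859 K/W
ΣR = 5.886×10^-6 + 0.1367 + 0.04387 + 0.03859 = 0.2192 K/W
Q = ΔT/ΣR = (-154 °C − 22.6 °C)/0.2192 = -806 W
(Negative Q ⇒ heat flows inward; heat gain = 806 W.)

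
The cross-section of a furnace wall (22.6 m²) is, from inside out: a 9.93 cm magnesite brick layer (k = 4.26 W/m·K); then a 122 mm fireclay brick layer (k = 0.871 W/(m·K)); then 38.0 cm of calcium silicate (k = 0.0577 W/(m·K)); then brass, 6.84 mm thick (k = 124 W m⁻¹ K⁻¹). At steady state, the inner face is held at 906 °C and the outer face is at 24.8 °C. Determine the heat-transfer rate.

Treat each layer as a resistance in series:
  R_magnesite brick = L/(kA) = 0.0993/(4.26·22.6) = 0.001031 K/W
  R_fireclay brick = L/(kA) = 0.122/(0.871·22.6) = 0.006198 K/W
  R_calcium silicate = L/(kA) = 0.380/(0.0577·22.6) = 0.2914 K/W
  R_brass = L/(kA) = 0.00684/(124·22.6) = 2.441×10^-6 K/W
ΣR = 0.001031 + 0.006198 + 0.2914 + 2.441×10^-6 = 0.2986 K/W
Q = ΔT/ΣR = (906 °C − 24.8 °C)/0.2986 = 2950 W

Q = 2950 W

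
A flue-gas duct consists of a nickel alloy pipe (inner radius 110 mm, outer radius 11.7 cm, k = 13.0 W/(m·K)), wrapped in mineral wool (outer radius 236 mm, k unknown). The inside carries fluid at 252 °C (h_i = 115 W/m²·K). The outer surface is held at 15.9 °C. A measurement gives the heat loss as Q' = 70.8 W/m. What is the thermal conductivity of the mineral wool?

ΣR = ΔT/Q' = |252 − 15.9|/70.8 = 3.335 m·K/W
Known resistances:
  R'_conv,in = 1/(2πr h) = 1/(2π·0.110·115) = 0.01258 m·K/W
  R'_nickel alloy = ln(0.117/0.110)/(2πk) = 0.06169/(2π·13.0) = 7.553×10^-4 m·K/W
R_mineral wool = ΣR − ΣR_known = 3.335 − 0.01334 = 3.322 m·K/W
ln(r₂/r₁)/(2πk) = 3.322 ⇒ k = 0.7017/(2π·3.322) = 0.0336 W/m·K

k = 0.0336 W/m·K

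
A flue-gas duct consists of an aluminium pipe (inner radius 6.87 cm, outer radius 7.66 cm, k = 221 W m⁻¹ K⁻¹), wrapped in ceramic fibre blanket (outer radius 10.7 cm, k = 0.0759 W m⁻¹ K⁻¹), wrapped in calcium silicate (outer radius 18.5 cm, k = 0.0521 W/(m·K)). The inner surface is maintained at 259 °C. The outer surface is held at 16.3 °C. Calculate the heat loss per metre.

Series thermal resistances, inner to outer:
  R'_aluminium = ln(0.0766/0.0687)/(2πk) = 0.1088/(2π·221) = 7.839×10^-5 m·K/W
  R'_ceramic fibre blanket = ln(0.107/0.0766)/(2πk) = 0.3342/(2π·0.0759) = 0.7009 m·K/W
  R'_calcium silicate = ln(0.185/0.107)/(2πk) = 0.5475/(2π·0.0521) = 1.673 m·K/W
ΣR = 7.839×10^-5 + 0.7009 + 1.673 = 2.374 m·K/W
Q' = ΔT/ΣR = (259 °C − 16.3 °C)/2.374 = 102 W/m

Q' = 102 W/m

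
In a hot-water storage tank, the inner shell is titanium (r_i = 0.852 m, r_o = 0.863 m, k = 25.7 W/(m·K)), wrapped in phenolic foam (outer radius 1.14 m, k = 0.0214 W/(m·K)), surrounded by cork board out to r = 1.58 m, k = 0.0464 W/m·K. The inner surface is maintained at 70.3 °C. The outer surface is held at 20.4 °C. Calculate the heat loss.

Q = 34.0 W

Series thermal resistances, inner to outer:
  R_titanium = (1/0.852 − 1/0.863)/(4πk) = 0.01496/(4π·25.7) = 4.632×10^-5 K/W
  R_phenolic foam = (1/0.863 − 1/1.14)/(4πk) = 0.2816/(4π·0.0214) = 1.047 K/W
  R_cork board = (1/1.14 − 1/1.58)/(4πk) = 0.2443/(4π·0.0464) = 0.4190 K/W
ΣR = 4.632×10^-5 + 1.047 + 0.4190 = 1.466 K/W
Q = ΔT/ΣR = (70.3 °C − 20.4 °C)/1.466 = 34.0 W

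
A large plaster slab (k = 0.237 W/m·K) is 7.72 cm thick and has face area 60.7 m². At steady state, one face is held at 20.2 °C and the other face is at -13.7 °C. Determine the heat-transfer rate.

Q = 6.32 kW

Q = kA·ΔT/L = 0.237 × 60.7 × |20.2 °C − -13.7 °C| / 0.0772 = 6320 W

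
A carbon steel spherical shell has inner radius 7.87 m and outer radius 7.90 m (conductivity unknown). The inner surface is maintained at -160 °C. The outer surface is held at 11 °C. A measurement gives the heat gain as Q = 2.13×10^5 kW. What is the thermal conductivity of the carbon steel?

ΣR = ΔT/Q = |-160 − 11|/2.13×10^8 = 8.028×10^-7 K/W
(1/r₁−1/r₂)/(4πk) = 8.028×10^-7 ⇒ k = 4.825×10^-4/(4π·8.028×10^-7) = 47.8 W/m·K

k = 47.8 W/m·K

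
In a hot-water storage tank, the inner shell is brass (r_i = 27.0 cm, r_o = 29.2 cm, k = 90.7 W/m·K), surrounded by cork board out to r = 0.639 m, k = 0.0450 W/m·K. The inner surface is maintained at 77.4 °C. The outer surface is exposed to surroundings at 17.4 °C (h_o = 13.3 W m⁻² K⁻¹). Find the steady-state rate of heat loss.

Q = 18.2 W

Resistance network (inner→outer):
  R_brass = (1/0.270 − 1/0.292)/(4πk) = 0.2790/(4π·90.7) = 2.448×10^-4 K/W
  R_cork board = (1/0.292 − 1/0.639)/(4πk) = 1.860/(4π·0.0450) = 3.289 K/W
  R_conv,out = 1/(4πr²h) = 1/(4π·0.639²·13.3) = 0.01465 K/W
ΣR = 2.448×10^-4 + 3.289 + 0.01465 = 3.304 K/W
Q = ΔT/ΣR = (77.4 °C − 17.4 °C)/3.304 = 18.2 W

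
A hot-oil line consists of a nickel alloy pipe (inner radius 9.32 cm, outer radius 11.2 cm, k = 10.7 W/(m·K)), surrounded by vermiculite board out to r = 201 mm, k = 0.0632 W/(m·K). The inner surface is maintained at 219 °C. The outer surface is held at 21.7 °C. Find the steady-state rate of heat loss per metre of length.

Q' = 134 W/m

Resistance network (inner→outer):
  R'_nickel alloy = ln(0.112/0.0932)/(2πk) = 0.1838/(2π·10.7) = 0.002733 m·K/W
  R'_vermiculite board = ln(0.201/0.112)/(2πk) = 0.5848/(2π·0.0632) = 1.473 m·K/W
ΣR = 0.002733 + 1.473 = 1.476 m·K/W
Q' = ΔT/ΣR = (219 °C − 21.7 °C)/1.476 = 134 W/m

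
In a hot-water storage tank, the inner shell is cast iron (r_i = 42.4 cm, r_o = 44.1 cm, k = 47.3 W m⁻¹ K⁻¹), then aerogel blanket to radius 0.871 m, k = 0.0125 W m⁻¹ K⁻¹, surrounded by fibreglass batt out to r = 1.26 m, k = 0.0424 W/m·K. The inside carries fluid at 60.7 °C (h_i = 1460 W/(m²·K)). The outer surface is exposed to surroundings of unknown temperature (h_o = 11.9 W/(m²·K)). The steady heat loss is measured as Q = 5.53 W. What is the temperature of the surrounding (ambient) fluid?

T_out = 17.6 °C

Series resistances:
  R_conv,in = 1/(4πr²h) = 1/(4π·0.424²·1460) = 3.032×10^-4 K/W
  R_cast iron = (1/0.424 − 1/0.441)/(4πk) = 0.09092/(4π·47.3) = 1.530×10^-4 K/W
  R_aerogel blanket = (1/0.441 − 1/0.871)/(4πk) = 1.119/(4π·0.0125) = 7.127 K/W
  R_fibreglass batt = (1/0.871 − 1/1.26)/(4πk) = 0.3545/(4π·0.0424) = 0.6653 K/W
  R_conv,out = 1/(4πr²h) = 1/(4π·1.26²·11.9) = 0.004212 K/W
ΣR = 7.797 K/W
ΔT = Q·ΣR = 5.53 × 7.797 = 43.12 K
Heat flows outward, so T_out = T_in − ΔT = 60.7 − 43.12 = 17.6 °C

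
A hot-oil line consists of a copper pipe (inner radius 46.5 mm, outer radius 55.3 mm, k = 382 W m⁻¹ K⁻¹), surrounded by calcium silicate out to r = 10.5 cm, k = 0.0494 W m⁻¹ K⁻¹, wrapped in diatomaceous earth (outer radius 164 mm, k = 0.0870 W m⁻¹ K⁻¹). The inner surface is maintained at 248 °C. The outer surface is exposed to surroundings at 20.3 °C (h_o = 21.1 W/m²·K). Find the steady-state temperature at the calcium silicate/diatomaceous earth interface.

Series thermal resistances, inner to outer:
  R'_copper = ln(0.0553/0.0465)/(2πk) = 0.1733/(2π·382) = 7.221×10^-5 m·K/W
  R'_calcium silicate = ln(0.105/0.0553)/(2πk) = 0.6412/(2π·0.0494) = 2.066 m·K/W
  R'_diatomaceous earth = ln(0.164/0.105)/(2πk) = 0.4459/(2π·0.0870) = 0.8157 m·K/W
  R'_conv,out = 1/(2πr h) = 1/(2π·0.164·21.1) = 0.04599 m·K/W
ΣR = 7.221×10^-5 + 2.066 + 0.8157 + 0.04599 = 2.928 m·K/W
Q' = ΔT/ΣR = (248 °C − 20.3 °C)/2.928 = 77.77 W/m
From the inner boundary to the calcium silicate/diatomaceous earth interface, ΣR_partial = 2.066 m·K/W.
T_interface = T_in − Q'·ΣR_partial = 248 °C − (77.77)(2.066) = 87.3 °C

T = 87.3 °C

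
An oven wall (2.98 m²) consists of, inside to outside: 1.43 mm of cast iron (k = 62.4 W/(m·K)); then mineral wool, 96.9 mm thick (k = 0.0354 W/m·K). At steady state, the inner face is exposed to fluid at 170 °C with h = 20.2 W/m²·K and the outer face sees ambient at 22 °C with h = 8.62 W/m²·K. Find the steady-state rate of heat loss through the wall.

Q = 152 W

Series thermal resistances, inner to outer:
  R_conv,in = 1/(hA) = 1/(20.2·2.98) = 0.01661 K/W
  R_cast iron = L/(kA) = 0.00143/(62.4·2.98) = 7.690×10^-6 K/W
  R_mineral wool = L/(kA) = 0.0969/(0.0354·2.98) = 0.9186 K/W
  R_conv,out = 1/(hA) = 1/(8.62·2.98) = 0.03893 K/W
ΣR = 0.01661 + 7.690×10^-6 + 0.9186 + 0.03893 = 0.9741 K/W
Q = ΔT/ΣR = (170 °C − 22 °C)/0.9741 = 152 W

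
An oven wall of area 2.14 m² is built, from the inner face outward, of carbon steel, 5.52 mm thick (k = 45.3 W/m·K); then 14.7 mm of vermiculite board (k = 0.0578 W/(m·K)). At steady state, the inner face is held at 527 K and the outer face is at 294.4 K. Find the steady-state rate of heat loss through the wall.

Q = 1960 W

Resistance network (inner→outer):
  R_carbon steel = L/(kA) = 0.00552/(45.3·2.14) = 5.694×10^-5 K/W
  R_vermiculite board = L/(kA) = 0.0147/(0.0578·2.14) = 0.1188 K/W
ΣR = 5.694×10^-5 + 0.1188 = 0.1189 K/W
Q = ΔT/ΣR = (527 K − 294.4 K)/0.1189 = 1960 W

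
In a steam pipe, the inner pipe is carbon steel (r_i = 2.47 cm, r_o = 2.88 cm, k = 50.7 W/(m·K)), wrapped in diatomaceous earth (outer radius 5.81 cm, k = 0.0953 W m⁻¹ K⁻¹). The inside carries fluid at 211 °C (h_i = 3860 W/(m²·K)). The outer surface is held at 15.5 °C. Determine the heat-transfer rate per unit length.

Q' = 167 W/m

Series thermal resistances, inner to outer:
  R'_conv,in = 1/(2πr h) = 1/(2π·0.0247·3860) = 0.001669 m·K/W
  R'_carbon steel = ln(0.0288/0.0247)/(2πk) = 0.1536/(2π·50.7) = 4.821×10^-4 m·K/W
  R'_diatomaceous earth = ln(0.0581/0.0288)/(2πk) = 0.7018/(2π·0.0953) = 1.172 m·K/W
ΣR = 0.001669 + 4.821×10^-4 + 1.172 = 1.174 m·K/W
Q' = ΔT/ΣR = (211 °C − 15.5 °C)/1.174 = 167 W/m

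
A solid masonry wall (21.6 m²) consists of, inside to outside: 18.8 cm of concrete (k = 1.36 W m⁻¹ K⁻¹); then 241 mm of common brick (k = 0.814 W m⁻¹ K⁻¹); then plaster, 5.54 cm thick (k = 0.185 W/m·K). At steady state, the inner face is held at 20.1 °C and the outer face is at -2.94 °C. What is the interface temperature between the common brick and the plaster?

T = 6.46 °C

Resistance network (inner→outer):
  R_concrete = L/(kA) = 0.188/(1.36·21.6) = 0.006400 K/W
  R_common brick = L/(kA) = 0.241/(0.814·21.6) = 0.01371 K/W
  R_plaster = L/(kA) = 0.0554/(0.185·21.6) = 0.01386 K/W
ΣR = 0.006400 + 0.01371 + 0.01386 = 0.03397 K/W
Q = ΔT/ΣR = (20.1 °C − -2.94 °C)/0.03397 = 678.2 W
From the inner boundary to the common brick/plaster interface, ΣR_partial = 0.02011 K/W.
T_interface = T_in − Q·ΣR_partial = 20.1 °C − (678.2)(0.02011) = 6.46 °C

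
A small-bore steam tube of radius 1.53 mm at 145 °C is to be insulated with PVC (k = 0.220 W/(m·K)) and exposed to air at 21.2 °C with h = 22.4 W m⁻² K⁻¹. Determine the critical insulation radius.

For a cylinder, r_cr = k_ins/h = 0.220/22.4 = 0.00982 m = 0.982 cm

r_cr = 0.982 cm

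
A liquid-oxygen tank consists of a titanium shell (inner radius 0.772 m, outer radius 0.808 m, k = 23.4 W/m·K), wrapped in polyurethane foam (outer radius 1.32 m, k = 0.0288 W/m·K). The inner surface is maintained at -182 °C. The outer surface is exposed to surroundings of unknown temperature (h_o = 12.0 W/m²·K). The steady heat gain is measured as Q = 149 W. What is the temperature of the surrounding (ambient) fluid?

T_out = 16.2 °C

Sum the resistances:
  R_titanium = (1/0.772 − 1/0.808)/(4πk) = 0.05771/(4π·23.4) = 1.963×10^-4 K/W
  R_polyurethane foam = (1/0.808 − 1/1.32)/(4πk) = 0.4800/(4π·0.0288) = 1.326 K/W
  R_conv,out = 1/(4πr²h) = 1/(4π·1.32²·12.0) = 0.003806 K/W
ΣR = 1.330 K/W
ΔT = Q·ΣR = 149 × 1.330 = 198.2 K
Heat flows inward, so T_out = T_in + ΔT = -182 + 198.2 = 16.2 °C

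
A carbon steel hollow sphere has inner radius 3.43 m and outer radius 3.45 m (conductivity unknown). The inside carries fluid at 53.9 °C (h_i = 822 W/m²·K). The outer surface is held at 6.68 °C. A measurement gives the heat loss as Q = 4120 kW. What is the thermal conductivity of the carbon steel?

k = 41.6 W/m·K

ΣR = ΔT/Q = |53.9 − 6.68|/4.12×10^6 = 1.146×10^-5 K/W
Known resistances:
  R_conv,in = 1/(4πr²h) = 1/(4π·3.43²·822) = 8.229×10^-6 K/W
R_carbon steel = ΣR − ΣR_known = 1.146×10^-5 − 8.229×10^-6 = 3.231×10^-6 K/W
(1/r₁−1/r₂)/(4πk) = 3.231×10^-6 ⇒ k = 0.001690/(4π·3.231×10^-6) = 41.6 W/m·K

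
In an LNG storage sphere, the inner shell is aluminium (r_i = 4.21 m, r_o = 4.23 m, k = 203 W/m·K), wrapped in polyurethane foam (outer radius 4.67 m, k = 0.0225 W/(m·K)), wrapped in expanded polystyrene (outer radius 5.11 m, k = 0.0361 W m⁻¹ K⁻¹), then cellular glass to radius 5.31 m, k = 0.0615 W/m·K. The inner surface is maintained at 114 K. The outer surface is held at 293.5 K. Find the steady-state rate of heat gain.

Q = 1390 W

Treat each layer as a resistance in series:
  R_aluminium = (1/4.21 − 1/4.23)/(4πk) = 0.001123/(4π·203) = 4.403×10^-7 K/W
  R_polyurethane foam = (1/4.23 − 1/4.67)/(4πk) = 0.02227/(4π·0.0225) = 0.07878 K/W
  R_expanded polystyrene = (1/4.67 − 1/5.11)/(4πk) = 0.01844/(4π·0.0361) = 0.04064 K/W
  R_cellular glass = (1/5.11 − 1/5.31)/(4πk) = 0.007371/(4π·0.0615) = 0.009537 K/W
ΣR = 4.403×10^-7 + 0.07878 + 0.04064 + 0.009537 = 0.1290 K/W
Q = ΔT/ΣR = (114 K − 293.5 K)/0.1290 = -1390 W
(Negative Q ⇒ heat flows inward; heat gain = 1390 W.)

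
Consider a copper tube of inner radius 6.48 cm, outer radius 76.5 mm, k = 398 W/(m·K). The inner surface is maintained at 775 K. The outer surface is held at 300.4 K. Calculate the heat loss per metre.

Q' = 2πk·ΔT/ln(r₂/r₁) = 2π × 398 × 474.6 / ln(0.0765/0.0648) = 7.15×10^6 W/m

Q' = 7150 kW/m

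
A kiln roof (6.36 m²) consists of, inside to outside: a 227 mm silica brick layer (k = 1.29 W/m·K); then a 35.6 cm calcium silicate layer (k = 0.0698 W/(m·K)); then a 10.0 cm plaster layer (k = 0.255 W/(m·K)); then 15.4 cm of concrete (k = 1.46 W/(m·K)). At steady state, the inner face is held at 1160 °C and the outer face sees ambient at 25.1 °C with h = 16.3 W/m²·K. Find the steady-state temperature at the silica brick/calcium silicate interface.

T = 1126 °C

Series thermal resistances, inner to outer:
  R_silica brick = L/(kA) = 0.227/(1.29·6.36) = 0.02767 K/W
  R_calcium silicate = L/(kA) = 0.356/(0.0698·6.36) = 0.8019 K/W
  R_plaster = L/(kA) = 0.100/(0.255·6.36) = 0.06166 K/W
  R_concrete = L/(kA) = 0.154/(1.46·6.36) = 0.01658 K/W
  R_conv,out = 1/(hA) = 1/(16.3·6.36) = 0.009646 K/W
ΣR = 0.02767 + 0.8019 + 0.06166 + 0.01658 + 0.009646 = 0.9175 K/W
Q = ΔT/ΣR = (1160 °C − 25.1 °C)/0.9175 = 1237 W
From the inner boundary to the silica brick/calcium silicate interface, ΣR_partial = 0.02767 K/W.
T_interface = T_in − Q·ΣR_partial = 1160 °C − (1237)(0.02767) = 1126 °C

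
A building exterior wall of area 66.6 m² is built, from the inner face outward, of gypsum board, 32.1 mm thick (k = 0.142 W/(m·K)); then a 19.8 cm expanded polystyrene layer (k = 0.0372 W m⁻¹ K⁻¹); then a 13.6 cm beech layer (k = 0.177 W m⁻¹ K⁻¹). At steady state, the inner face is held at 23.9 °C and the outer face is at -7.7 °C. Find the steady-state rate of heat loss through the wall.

Q = 333 W

Treat each layer as a resistance in series:
  R_gypsum board = L/(kA) = 0.0321/(0.142·66.6) = 0.003394 K/W
  R_expanded polystyrene = L/(kA) = 0.198/(0.0372·66.6) = 0.07992 K/W
  R_beech = L/(kA) = 0.136/(0.177·66.6) = 0.01154 K/W
ΣR = 0.003394 + 0.07992 + 0.01154 = 0.09485 K/W
Q = ΔT/ΣR = (23.9 °C − -7.7 °C)/0.09485 = 333 W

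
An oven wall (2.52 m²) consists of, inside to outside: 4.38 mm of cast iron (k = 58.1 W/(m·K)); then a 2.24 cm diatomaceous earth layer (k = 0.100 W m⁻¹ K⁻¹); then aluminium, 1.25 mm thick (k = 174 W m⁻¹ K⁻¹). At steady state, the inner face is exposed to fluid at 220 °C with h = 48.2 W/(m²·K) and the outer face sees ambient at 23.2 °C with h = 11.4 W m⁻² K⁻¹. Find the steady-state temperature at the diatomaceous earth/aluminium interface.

T = 75.1 °C

Resistance network (inner→outer):
  R_conv,in = 1/(hA) = 1/(48.2·2.52) = 0.008233 K/W
  R_cast iron = L/(kA) = 0.00438/(58.1·2.52) = 2.992×10^-5 K/W
  R_diatomaceous earth = L/(kA) = 0.0224/(0.100·2.52) = 0.08889 K/W
  R_aluminium = L/(kA) = 0.00125/(174·2.52) = 2.851×10^-6 K/W
  R_conv,out = 1/(hA) = 1/(11.4·2.52) = 0.03481 K/W
ΣR = 0.008233 + 2.992×10^-5 + 0.08889 + 2.851×10^-6 + 0.03481 = 0.1320 K/W
Q = ΔT/ΣR = (220 °C − 23.2 °C)/0.1320 = 1491 W
From the inner boundary to the diatomaceous earth/aluminium interface, ΣR_partial = 0.09715 K/W.
T_interface = T_in − Q·ΣR_partial = 220 °C − (1491)(0.09715) = 75.1 °C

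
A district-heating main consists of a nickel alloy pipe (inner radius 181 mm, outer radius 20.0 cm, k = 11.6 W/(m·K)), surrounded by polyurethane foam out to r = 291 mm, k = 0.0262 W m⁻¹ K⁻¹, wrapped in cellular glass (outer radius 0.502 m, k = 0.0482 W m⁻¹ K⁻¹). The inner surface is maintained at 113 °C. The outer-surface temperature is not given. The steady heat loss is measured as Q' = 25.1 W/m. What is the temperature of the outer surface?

T_out = 10.6 °C

Sum the resistances:
  R'_nickel alloy = ln(0.200/0.181)/(2πk) = 0.09982/(2π·11.6) = 0.001370 m·K/W
  R'_polyurethane foam = ln(0.291/0.200)/(2πk) = 0.3750/(2π·0.0262) = 2.278 m·K/W
  R'_cellular glass = ln(0.502/0.291)/(2πk) = 0.5453/(2π·0.0482) = 1.800 m·K/W
ΣR = 4.080 m·K/W
ΔT = Q'·ΣR = 25.1 × 4.080 = 102.4 K
Heat flows outward, so T_out = T_in − ΔT = 113 − 102.4 = 10.6 °C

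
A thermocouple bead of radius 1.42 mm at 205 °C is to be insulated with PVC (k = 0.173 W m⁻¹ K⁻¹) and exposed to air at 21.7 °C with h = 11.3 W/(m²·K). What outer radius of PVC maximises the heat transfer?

For a sphere, r_cr = 2k_ins/h = 2·0.173/11.3 = 0.0306 m = 3.06 cm

r_cr = 3.06 cm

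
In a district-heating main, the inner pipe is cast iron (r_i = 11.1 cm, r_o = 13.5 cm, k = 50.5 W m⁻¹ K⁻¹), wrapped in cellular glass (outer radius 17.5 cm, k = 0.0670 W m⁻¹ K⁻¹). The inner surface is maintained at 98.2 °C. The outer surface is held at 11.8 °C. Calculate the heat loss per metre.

Treat each layer as a resistance in series:
  R'_cast iron = ln(0.135/0.111)/(2πk) = 0.1957/(2π·50.5) = 6.169×10^-4 m·K/W
  R'_cellular glass = ln(0.175/0.135)/(2πk) = 0.2595/(2π·0.0670) = 0.6165 m·K/W
ΣR = 6.169×10^-4 + 0.6165 = 0.6171 m·K/W
Q' = ΔT/ΣR = (98.2 °C − 11.8 °C)/0.6171 = 140 W/m

Q' = 140 W/m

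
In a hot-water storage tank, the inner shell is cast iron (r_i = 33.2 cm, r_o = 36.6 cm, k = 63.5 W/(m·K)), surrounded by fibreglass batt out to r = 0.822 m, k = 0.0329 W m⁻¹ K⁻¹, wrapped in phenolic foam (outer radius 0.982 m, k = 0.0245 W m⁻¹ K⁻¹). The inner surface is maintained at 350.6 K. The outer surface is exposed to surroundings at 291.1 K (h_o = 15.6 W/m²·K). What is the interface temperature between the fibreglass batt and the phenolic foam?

T = 300.0 K

Treat each layer as a resistance in series:
  R_cast iron = (1/0.332 − 1/0.366)/(4πk) = 0.2798/(4π·63.5) = 3.507×10^-4 K/W
  R_fibreglass batt = (1/0.366 − 1/0.822)/(4πk) = 1.516/(4π·0.0329) = 3.666 K/W
  R_phenolic foam = (1/0.822 − 1/0.982)/(4πk) = 0.1982/(4π·0.0245) = 0.6438 K/W
  R_conv,out = 1/(4πr²h) = 1/(4π·0.982²·15.6) = 0.005290 K/W
ΣR = 3.507×10^-4 + 3.666 + 0.6438 + 0.005290 = 4.315 K/W
Q = ΔT/ΣR = (350.6 K − 291.1 K)/4.315 = 13.79 W
From the inner boundary to the fibreglass batt/phenolic foam interface, ΣR_partial = 3.666 K/W.
T_interface = T_in − Q·ΣR_partial = 350.6 K − (13.79)(3.666) = 300.0 K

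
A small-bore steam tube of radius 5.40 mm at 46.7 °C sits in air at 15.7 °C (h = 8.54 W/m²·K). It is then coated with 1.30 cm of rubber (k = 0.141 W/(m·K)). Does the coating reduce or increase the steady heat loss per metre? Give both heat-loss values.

Critical radius for a cylinder: r_cr = k/h = 0.0165 m = 1.65 cm.
Outer radius after coating: r₂ = 0.00540 + 0.0130 = 0.01840 m.
r₁ < r_cr < r₂: heat loss rises to a maximum at r_cr then falls. Whether the coating helps depends on whether Q(r₂) has dropped back below Q(r₁).
Bare: R = 1/(2πr₁h) = 3.451 m·K/W; Q = 31/3.451 = 8.98 W/m.
Coated: R = R_cond + R_conv = 2.397 m·K/W; Q = 31/2.397 = 12.9 W/m.

increases: 8.98 → 12.9 W/m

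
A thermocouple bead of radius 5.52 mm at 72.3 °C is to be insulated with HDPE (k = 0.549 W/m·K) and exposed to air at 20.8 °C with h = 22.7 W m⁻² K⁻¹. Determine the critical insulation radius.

For a sphere, r_cr = 2k_ins/h = 2·0.549/22.7 = 0.0484 m = 4.84 cm

r_cr = 4.84 cm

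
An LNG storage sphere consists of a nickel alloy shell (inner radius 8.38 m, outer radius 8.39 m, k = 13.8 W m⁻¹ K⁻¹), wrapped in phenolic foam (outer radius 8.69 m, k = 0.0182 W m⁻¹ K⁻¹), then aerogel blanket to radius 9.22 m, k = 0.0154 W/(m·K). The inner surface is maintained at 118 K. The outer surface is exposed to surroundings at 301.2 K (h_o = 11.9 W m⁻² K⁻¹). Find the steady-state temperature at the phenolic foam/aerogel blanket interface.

Resistance network (inner→outer):
  R_nickel alloy = (1/8.38 − 1/8.39)/(4πk) = 1.422×10^-4/(4π·13.8) = 8.202×10^-7 K/W
  R_phenolic foam = (1/8.39 − 1/8.69)/(4πk) = 0.004115/(4π·0.0182) = 0.01799 K/W
  R_aerogel blanket = (1/8.69 − 1/9.22)/(4πk) = 0.006615/(4π·0.0154) = 0.03418 K/W
  R_conv,out = 1/(4πr²h) = 1/(4π·9.22²·11.9) = 7.866×10^-5 K/W
ΣR = 8.202×10^-7 + 0.01799 + 0.03418 + 7.866×10^-5 = 0.05225 K/W
Q = ΔT/ΣR = (118 K − 301.2 K)/0.05225 = -3506 W
From the inner boundary to the phenolic foam/aerogel blanket interface, ΣR_partial = 0.01799 K/W.
T_interface = T_in − Q·ΣR_partial = 118 K − (-3506)(0.01799) = 181.1 K

T = 181.1 K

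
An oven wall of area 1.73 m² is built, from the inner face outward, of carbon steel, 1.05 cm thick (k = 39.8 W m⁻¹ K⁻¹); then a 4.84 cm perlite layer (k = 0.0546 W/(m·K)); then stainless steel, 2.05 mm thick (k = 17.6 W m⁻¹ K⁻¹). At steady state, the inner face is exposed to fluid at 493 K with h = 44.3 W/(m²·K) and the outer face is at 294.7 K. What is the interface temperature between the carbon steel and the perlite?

Resistance network (inner→outer):
  R_conv,in = 1/(hA) = 1/(44.3·1.73) = 0.01305 K/W
  R_carbon steel = L/(kA) = 0.0105/(39.8·1.73) = 1.525×10^-4 K/W
  R_perlite = L/(kA) = 0.0484/(0.0546·1.73) = 0.5124 K/W
  R_stainless steel = L/(kA) = 0.00205/(17.6·1.73) = 6.733×10^-5 K/W
ΣR = 0.01305 + 1.525×10^-4 + 0.5124 + 6.733×10^-5 = 0.5257 K/W
Q = ΔT/ΣR = (493 K − 294.7 K)/0.5257 = 377.2 W
From the inner boundary to the carbon steel/perlite interface, ΣR_partial = 0.01320 K/W.
T_interface = T_in − Q·ΣR_partial = 493 K − (377.2)(0.01320) = 488 K

T = 488 K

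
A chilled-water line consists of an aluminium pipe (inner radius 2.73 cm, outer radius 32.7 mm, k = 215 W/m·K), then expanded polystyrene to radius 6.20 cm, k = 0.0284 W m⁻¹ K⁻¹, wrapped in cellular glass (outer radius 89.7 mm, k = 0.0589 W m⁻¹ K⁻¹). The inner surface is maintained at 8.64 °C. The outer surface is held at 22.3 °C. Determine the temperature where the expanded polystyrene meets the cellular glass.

T = 19.3 °C

Resistance network (inner→outer):
  R'_aluminium = ln(0.0327/0.0273)/(2πk) = 0.1805/(2π·215) = 1.336×10^-4 m·K/W
  R'_expanded polystyrene = ln(0.0620/0.0327)/(2πk) = 0.6398/(2π·0.0284) = 3.585 m·K/W
  R'_cellular glass = ln(0.0897/0.0620)/(2πk) = 0.3693/(2π·0.0589) = 0.9980 m·K/W
ΣR = 1.336×10^-4 + 3.585 + 0.9980 = 4.583 m·K/W
Q' = ΔT/ΣR = (8.64 °C − 22.3 °C)/4.583 = -2.981 W/m
From the inner boundary to the expanded polystyrene/cellular glass interface, ΣR_partial = 3.585 m·K/W.
T_interface = T_in − Q'·ΣR_partial = 8.64 °C − (-2.981)(3.585) = 19.3 °C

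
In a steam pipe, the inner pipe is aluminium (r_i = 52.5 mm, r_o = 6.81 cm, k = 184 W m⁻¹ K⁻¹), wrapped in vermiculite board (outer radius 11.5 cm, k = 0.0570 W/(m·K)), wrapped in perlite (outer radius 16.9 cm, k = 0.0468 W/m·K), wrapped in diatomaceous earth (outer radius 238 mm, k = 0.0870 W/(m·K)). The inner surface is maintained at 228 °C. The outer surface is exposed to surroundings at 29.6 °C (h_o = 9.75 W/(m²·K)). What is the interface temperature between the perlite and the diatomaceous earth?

T = 69.4 °C

Resistance network (inner→outer):
  R'_aluminium = ln(0.0681/0.0525)/(2πk) = 0.2602/(2π·184) = 2.250×10^-4 m·K/W
  R'_vermiculite board = ln(0.115/0.0681)/(2πk) = 0.5240/(2π·0.0570) = 1.463 m·K/W
  R'_perlite = ln(0.169/0.115)/(2πk) = 0.3850/(2π·0.0468) = 1.309 m·K/W
  R'_diatomaceous earth = ln(0.238/0.169)/(2πk) = 0.3424/(2π·0.0870) = 0.6263 m·K/W
  R'_conv,out = 1/(2πr h) = 1/(2π·0.238·9.75) = 0.06859 m·K/W
ΣR = 2.250×10^-4 + 1.463 + 1.309 + 0.6263 + 0.06859 = 3.467 m·K/W
Q' = ΔT/ΣR = (228 °C − 29.6 °C)/3.467 = 57.23 W/m
From the inner boundary to the perlite/diatomaceous earth interface, ΣR_partial = 2.772 m·K/W.
T_interface = T_in − Q'·ΣR_partial = 228 °C − (57.23)(2.772) = 69.4 °C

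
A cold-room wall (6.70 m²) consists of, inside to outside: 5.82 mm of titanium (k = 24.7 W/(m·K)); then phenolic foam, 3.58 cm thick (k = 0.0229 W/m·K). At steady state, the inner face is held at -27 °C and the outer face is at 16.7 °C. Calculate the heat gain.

Resistance network (inner→outer):
  R_titanium = L/(kA) = 0.00582/(24.7·6.70) = 3.517×10^-5 K/W
  R_phenolic foam = L/(kA) = 0.0358/(0.0229·6.70) = 0.2333 K/W
ΣR = 3.517×10^-5 + 0.2333 = 0.2333 K/W
Q = ΔT/ΣR = (-27 °C − 16.7 °C)/0.2333 = -187 W
(Negative Q ⇒ heat flows inward; heat gain = 187 W.)

Q = 187 W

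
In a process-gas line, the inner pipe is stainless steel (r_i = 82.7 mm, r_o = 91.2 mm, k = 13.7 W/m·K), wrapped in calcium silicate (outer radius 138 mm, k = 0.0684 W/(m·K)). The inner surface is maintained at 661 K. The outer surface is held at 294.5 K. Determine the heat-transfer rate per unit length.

Q' = 380 W/m

Treat each layer as a resistance in series:
  R'_stainless steel = ln(0.0912/0.0827)/(2πk) = 0.09784/(2π·13.7) = 0.001137 m·K/W
  R'_calcium silicate = ln(0.138/0.0912)/(2πk) = 0.4142/(2π·0.0684) = 0.9638 m·K/W
ΣR = 0.001137 + 0.9638 = 0.9649 m·K/W
Q' = ΔT/ΣR = (661 K − 294.5 K)/0.9649 = 380 W/m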